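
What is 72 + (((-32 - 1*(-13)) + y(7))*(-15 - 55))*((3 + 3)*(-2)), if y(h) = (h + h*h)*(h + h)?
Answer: 642672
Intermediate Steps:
y(h) = 2*h*(h + h²) (y(h) = (h + h²)*(2*h) = 2*h*(h + h²))
72 + (((-32 - 1*(-13)) + y(7))*(-15 - 55))*((3 + 3)*(-2)) = 72 + (((-32 - 1*(-13)) + 2*7²*(1 + 7))*(-15 - 55))*((3 + 3)*(-2)) = 72 + (((-32 + 13) + 2*49*8)*(-70))*(6*(-2)) = 72 + ((-19 + 784)*(-70))*(-12) = 72 + (765*(-70))*(-12) = 72 - 53550*(-12) = 72 + 642600 = 642672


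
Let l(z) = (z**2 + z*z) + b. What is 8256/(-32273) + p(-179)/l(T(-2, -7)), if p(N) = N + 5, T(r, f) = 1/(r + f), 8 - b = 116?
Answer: 191324343/141129829 ≈ 1.3557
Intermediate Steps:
b = -108 (b = 8 - 1*116 = 8 - 116 = -108)
T(r, f) = 1/(f + r)
p(N) = 5 + N
l(z) = -108 + 2*z**2 (l(z) = (z**2 + z*z) - 108 = (z**2 + z**2) - 108 = 2*z**2 - 108 = -108 + 2*z**2)
8256/(-32273) + p(-179)/l(T(-2, -7)) = 8256/(-32273) + (5 - 179)/(-108 + 2*(1/(-7 - 2))**2) = 8256*(-1/32273) - 174/(-108 + 2*(1/(-9))**2) = -8256/32273 - 174/(-108 + 2*(-1/9)**2) = -8256/32273 - 174/(-108 + 2*(1/81)) = -8256/32273 - 174/(-108 + 2/81) = -8256/32273 - 174/(-8746/81) = -8256/32273 - 174*(-81/8746) = -8256/32273 + 7047/4373 = 191324343/141129829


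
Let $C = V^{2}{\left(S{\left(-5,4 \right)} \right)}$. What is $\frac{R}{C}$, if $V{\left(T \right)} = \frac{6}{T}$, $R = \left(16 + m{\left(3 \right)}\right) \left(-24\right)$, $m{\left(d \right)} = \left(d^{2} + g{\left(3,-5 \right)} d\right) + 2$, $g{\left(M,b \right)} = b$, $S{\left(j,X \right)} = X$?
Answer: $-128$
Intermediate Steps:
$m{\left(d \right)} = 2 + d^{2} - 5 d$ ($m{\left(d \right)} = \left(d^{2} - 5 d\right) + 2 = 2 + d^{2} - 5 d$)
$R = -288$ ($R = \left(16 + \left(2 + 3^{2} - 15\right)\right) \left(-24\right) = \left(16 + \left(2 + 9 - 15\right)\right) \left(-24\right) = \left(16 - 4\right) \left(-24\right) = 12 \left(-24\right) = -288$)
$C = \frac{9}{4}$ ($C = \left(\frac{6}{4}\right)^{2} = \left(6 \cdot \frac{1}{4}\right)^{2} = \left(\frac{3}{2}\right)^{2} = \frac{9}{4} \approx 2.25$)
$\frac{R}{C} = - \frac{288}{\frac{9}{4}} = \left(-288\right) \frac{4}{9} = -128$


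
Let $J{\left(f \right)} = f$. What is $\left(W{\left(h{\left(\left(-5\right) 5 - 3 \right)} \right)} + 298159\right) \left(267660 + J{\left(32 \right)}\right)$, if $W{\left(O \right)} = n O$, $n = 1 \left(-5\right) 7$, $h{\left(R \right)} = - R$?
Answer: $79552440868$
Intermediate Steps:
$n = -35$ ($n = \left(-5\right) 7 = -35$)
$W{\left(O \right)} = - 35 O$
$\left(W{\left(h{\left(\left(-5\right) 5 - 3 \right)} \right)} + 298159\right) \left(267660 + J{\left(32 \right)}\right) = \left(- 35 \left(- (\left(-5\right) 5 - 3)\right) + 298159\right) \left(267660 + 32\right) = \left(- 35 \left(- (-25 - 3)\right) + 298159\right) 267692 = \left(- 35 \left(\left(-1\right) \left(-28\right)\right) + 298159\right) 267692 = \left(\left(-35\right) 28 + 298159\right) 267692 = \left(-980 + 298159\right) 267692 = 297179 \cdot 267692 = 79552440868$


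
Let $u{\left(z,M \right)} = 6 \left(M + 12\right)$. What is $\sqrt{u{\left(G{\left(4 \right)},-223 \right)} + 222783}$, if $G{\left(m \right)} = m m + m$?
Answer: $3 \sqrt{24613} \approx 470.66$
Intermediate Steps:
$G{\left(m \right)} = m + m^{2}$ ($G{\left(m \right)} = m^{2} + m = m + m^{2}$)
$u{\left(z,M \right)} = 72 + 6 M$ ($u{\left(z,M \right)} = 6 \left(12 + M\right) = 72 + 6 M$)
$\sqrt{u{\left(G{\left(4 \right)},-223 \right)} + 222783} = \sqrt{\left(72 + 6 \left(-223\right)\right) + 222783} = \sqrt{\left(72 - 1338\right) + 222783} = \sqrt{-1266 + 222783} = \sqrt{221517} = 3 \sqrt{24613}$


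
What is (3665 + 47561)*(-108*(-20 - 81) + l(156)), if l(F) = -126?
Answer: 552318732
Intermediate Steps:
(3665 + 47561)*(-108*(-20 - 81) + l(156)) = (3665 + 47561)*(-108*(-20 - 81) - 126) = 51226*(-108*(-101) - 126) = 51226*(10908 - 126) = 51226*10782 = 552318732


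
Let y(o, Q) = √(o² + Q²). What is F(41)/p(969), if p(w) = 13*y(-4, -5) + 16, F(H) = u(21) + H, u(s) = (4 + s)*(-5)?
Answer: 1344/6673 - 1092*√41/6673 ≈ -0.84643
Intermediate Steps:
u(s) = -20 - 5*s
F(H) = -125 + H (F(H) = (-20 - 5*21) + H = (-20 - 105) + H = -125 + H)
y(o, Q) = √(Q² + o²)
p(w) = 16 + 13*√41 (p(w) = 13*√((-5)² + (-4)²) + 16 = 13*√(25 + 16) + 16 = 13*√41 + 16 = 16 + 13*√41)
F(41)/p(969) = (-125 + 41)/(16 + 13*√41) = -84/(16 + 13*√41)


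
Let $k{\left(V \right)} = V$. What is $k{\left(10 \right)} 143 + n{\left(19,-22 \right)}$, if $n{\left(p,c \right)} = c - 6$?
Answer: $1402$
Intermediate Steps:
$n{\left(p,c \right)} = -6 + c$
$k{\left(10 \right)} 143 + n{\left(19,-22 \right)} = 10 \cdot 143 - 28 = 1430 - 28 = 1402$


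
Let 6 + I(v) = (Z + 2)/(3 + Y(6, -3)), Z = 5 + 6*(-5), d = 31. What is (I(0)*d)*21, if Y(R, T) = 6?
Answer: -16709/3 ≈ -5569.7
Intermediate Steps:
Z = -25 (Z = 5 - 30 = -25)
I(v) = -77/9 (I(v) = -6 + (-25 + 2)/(3 + 6) = -6 - 23/9 = -77/9)
(I(0)*d)*21 = -77/9*31*21 = -2387/9*21 = -16709/3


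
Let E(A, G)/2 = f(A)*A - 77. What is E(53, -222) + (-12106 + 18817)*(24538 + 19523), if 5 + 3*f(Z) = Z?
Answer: 295694913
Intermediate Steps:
f(Z) = -5/3 + Z/3
E(A, G) = -154 + 2*A*(-5/3 + A/3) (E(A, G) = 2*((-5/3 + A/3)*A - 77) = 2*(A*(-5/3 + A/3) - 77) = 2*(-77 + A*(-5/3 + A/3)) = -154 + 2*A*(-5/3 + A/3))
E(53, -222) + (-12106 + 18817)*(24538 + 19523) = (-154 + (2/3)*53*(-5 + 53)) + (-12106 + 18817)*(24538 + 19523) = (-154 + (2/3)*53*48) + 6711*44061 = (-154 + 1696) + 295693371 = 1542 + 295693371 = 295694913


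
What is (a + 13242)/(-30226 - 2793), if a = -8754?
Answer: -4488/33019 ≈ -0.13592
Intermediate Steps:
(a + 13242)/(-30226 - 2793) = (-8754 + 13242)/(-30226 - 2793) = 4488/(-33019) = 4488*(-1/33019) = -4488/33019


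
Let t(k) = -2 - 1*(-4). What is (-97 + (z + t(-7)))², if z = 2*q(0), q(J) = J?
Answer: 9025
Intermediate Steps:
t(k) = 2 (t(k) = -2 + 4 = 2)
z = 0 (z = 2*0 = 0)
(-97 + (z + t(-7)))² = (-97 + (0 + 2))² = (-97 + 2)² = (-95)² = 9025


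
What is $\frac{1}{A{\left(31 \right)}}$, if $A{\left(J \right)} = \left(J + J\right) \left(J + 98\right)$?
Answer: $\frac{1}{7998} \approx 0.00012503$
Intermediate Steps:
$A{\left(J \right)} = 2 J \left(98 + J\right)$
$\frac{1}{A{\left(31 \right)}} = \frac{1}{2 \cdot 31 \left(98 + 31\right)} = \frac{1}{2 \cdot 31 \cdot 129} = \frac{1}{7998}$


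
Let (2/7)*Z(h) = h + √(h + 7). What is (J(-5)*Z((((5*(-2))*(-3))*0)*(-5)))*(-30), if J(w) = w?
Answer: 525*√7 ≈ 1389.0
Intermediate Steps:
Z(h) = 7*h/2 + 7*√(7 + h)/2 (Z(h) = 7*(h + √(h + 7))/2 = 7*(h + √(7 + h))/2 = 7*h/2 + 7*√(7 + h)/2)
(J(-5)*Z((((5*(-2))*(-3))*0)*(-5)))*(-30) = -5*(7*((((5*(-2))*(-3))*0)*(-5))/2 + 7*√(7 + (((5*(-2))*(-3))*0)*(-5))/2)*(-30) = -5*(7*((-10*(-3)*0)*(-5))/2 + 7*√(7 + (-10*(-3)*0)*(-5))/2)*(-30) = -5*(7*((30*0)*(-5))/2 + 7*√(7 + (30*0)*(-5))/2)*(-30) = -5*(7*(0*(-5))/2 + 7*√(7 + 0*(-5))/2)*(-30) = -5*((7/2)*0 + 7*√(7 + 0)/2)*(-30) = -5*(0 + 7*√7/2)*(-30) = -35*√7/2*(-30) = 525*√7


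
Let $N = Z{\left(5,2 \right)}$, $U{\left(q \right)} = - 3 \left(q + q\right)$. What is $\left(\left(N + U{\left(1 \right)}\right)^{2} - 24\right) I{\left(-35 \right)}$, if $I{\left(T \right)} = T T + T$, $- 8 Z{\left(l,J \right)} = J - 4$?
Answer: $\frac{86275}{8} \approx 10784.0$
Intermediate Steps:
$U{\left(q \right)} = - 6 q$ ($U{\left(q \right)} = - 3 \cdot 2 q = - 6 q$)
$Z{\left(l,J \right)} = \frac{1}{2} - \frac{J}{8}$ ($Z{\left(l,J \right)} = - \frac{J - 4}{8} = - \frac{-4 + J}{8} = \frac{1}{2} - \frac{J}{8}$)
$N = \frac{1}{4}$ ($N = \frac{1}{2} - \frac{1}{4} = \frac{1}{4} \approx 0.25$)
$I{\left(T \right)} = T + T^{2}$ ($I{\left(T \right)} = T^{2} + T = T + T^{2}$)
$\left(\left(N + U{\left(1 \right)}\right)^{2} - 24\right) I{\left(-35 \right)} = \left(\left(\frac{1}{4} - 6\right)^{2} - 24\right) \left(- 35 \left(1 - 35\right)\right) = \left(\left(\frac{1}{4} - 6\right)^{2} - 24\right) \left(\left(-35\right) \left(-34\right)\right) = \left(\left(- \frac{23}{4}\right)^{2} - 24\right) 1190 = \left(\frac{529}{16} - 24\right) 1190 = \frac{145}{16} \cdot 1190 = \frac{86275}{8}$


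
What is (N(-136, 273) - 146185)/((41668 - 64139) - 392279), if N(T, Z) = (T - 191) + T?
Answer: 73324/207375 ≈ 0.35358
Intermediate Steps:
N(T, Z) = -191 + 2*T (N(T, Z) = (-191 + T) + T = -191 + 2*T)
(N(-136, 273) - 146185)/((41668 - 64139) - 392279) = ((-191 + 2*(-136)) - 146185)/((41668 - 64139) - 392279) = ((-191 - 272) - 146185)/(-22471 - 392279) = (-463 - 146185)/(-414750) = -146648*(-1/414750) = 73324/207375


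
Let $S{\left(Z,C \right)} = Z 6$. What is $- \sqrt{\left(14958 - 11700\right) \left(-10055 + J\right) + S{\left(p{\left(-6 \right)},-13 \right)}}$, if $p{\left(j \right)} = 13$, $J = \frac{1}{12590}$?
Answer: $- \frac{i \sqrt{1298146139947245}}{6295} \approx - 5723.6 i$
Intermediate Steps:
$J = \frac{1}{12590} \approx 7.9428 \cdot 10^{-5}$
$S{\left(Z,C \right)} = 6 Z$
$- \sqrt{\left(14958 - 11700\right) \left(-10055 + J\right) + S{\left(p{\left(-6 \right)},-13 \right)}} = - \sqrt{\left(14958 - 11700\right) \left(-10055 + \frac{1}{12590}\right) + 6 \cdot 13} = - \sqrt{3258 \left(- \frac{126592449}{12590}\right) + 78} = - \sqrt{- \frac{206219099421}{6295} + 78} = - \sqrt{- \frac{206218608411}{6295}} = - \frac{i \sqrt{1298146139947245}}{6295}$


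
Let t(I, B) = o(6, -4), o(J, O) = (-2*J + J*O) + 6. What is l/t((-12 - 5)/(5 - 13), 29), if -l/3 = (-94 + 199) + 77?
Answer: 91/5 ≈ 18.200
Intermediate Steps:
o(J, O) = 6 - 2*J + J*O
l = -546 (l = -3*((-94 + 199) + 77) = -3*(105 + 77) = -3*182 = -546)
t(I, B) = -30 (t(I, B) = 6 - 2*6 + 6*(-4) = 6 - 12 - 24 = -30)
l/t((-12 - 5)/(5 - 13), 29) = -546/(-30) = -546*(-1/30) = 91/5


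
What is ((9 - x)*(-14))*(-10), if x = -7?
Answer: 2240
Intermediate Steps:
((9 - x)*(-14))*(-10) = ((9 - 1*(-7))*(-14))*(-10) = ((9 + 7)*(-14))*(-10) = (16*(-14))*(-10) = -224*(-10) = 2240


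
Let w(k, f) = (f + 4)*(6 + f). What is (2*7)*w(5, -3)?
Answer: 42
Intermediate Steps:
w(k, f) = (4 + f)*(6 + f)
(2*7)*w(5, -3) = (2*7)*(24 + (-3)² + 10*(-3)) = 14*(24 + 9 - 30) = 14*3 = 42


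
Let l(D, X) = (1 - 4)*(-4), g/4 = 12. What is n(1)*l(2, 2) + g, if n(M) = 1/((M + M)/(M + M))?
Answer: 60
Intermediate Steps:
g = 48 (g = 4*12 = 48)
l(D, X) = 12 (l(D, X) = -3*(-4) = 12)
n(M) = 1 (n(M) = 1/((2*M)/((2*M))) = 1/((2*M)*(1/(2*M))) = 1/1 = 1)
n(1)*l(2, 2) + g = 1*12 + 48 = 12 + 48 = 60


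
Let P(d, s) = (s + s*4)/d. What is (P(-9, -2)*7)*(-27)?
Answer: -210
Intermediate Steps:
P(d, s) = 5*s/d (P(d, s) = (s + 4*s)/d = (5*s)/d = 5*s/d)
(P(-9, -2)*7)*(-27) = ((5*(-2)/(-9))*7)*(-27) = ((5*(-2)*(-1/9))*7)*(-27) = ((10/9)*7)*(-27) = (70/9)*(-27) = -210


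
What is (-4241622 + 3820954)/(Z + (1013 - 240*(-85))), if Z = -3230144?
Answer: 420668/3208731 ≈ 0.13110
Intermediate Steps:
(-4241622 + 3820954)/(Z + (1013 - 240*(-85))) = (-4241622 + 3820954)/(-3230144 + (1013 - 240*(-85))) = -420668/(-3230144 + (1013 + 20400)) = -420668/(-3230144 + 21413) = -420668/(-3208731) = -420668*(-1/3208731) = 420668/3208731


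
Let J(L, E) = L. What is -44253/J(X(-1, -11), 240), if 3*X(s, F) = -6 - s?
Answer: 132759/5 ≈ 26552.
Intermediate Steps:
X(s, F) = -2 - s/3 (X(s, F) = (-6 - s)/3 = -2 - s/3)
-44253/J(X(-1, -11), 240) = -44253/(-2 - ⅓*(-1)) = -44253/(-2 + ⅓) = -44253/(-5/3) = -44253*(-⅗) = 132759/5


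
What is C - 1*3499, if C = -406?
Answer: -3905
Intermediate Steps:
C - 1*3499 = -406 - 1*3499 = -406 - 3499 = -3905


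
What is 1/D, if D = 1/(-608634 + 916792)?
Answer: 308158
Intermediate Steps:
D = 1/308158 ≈ 3.2451e-6
1/D = 1/(1/308158) = 308158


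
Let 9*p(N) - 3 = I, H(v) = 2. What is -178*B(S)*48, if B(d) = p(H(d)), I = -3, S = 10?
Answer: 0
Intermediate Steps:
p(N) = 0 (p(N) = 1/3 + (1/9)*(-3) = 1/3 - 1/3 = 0)
B(d) = 0
-178*B(S)*48 = -178*0*48 = 0*48 = 0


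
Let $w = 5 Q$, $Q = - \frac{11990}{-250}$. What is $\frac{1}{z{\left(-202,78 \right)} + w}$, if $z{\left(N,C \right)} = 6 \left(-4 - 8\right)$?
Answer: $\frac{5}{839} \approx 0.0059595$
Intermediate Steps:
$z{\left(N,C \right)} = -72$ ($z{\left(N,C \right)} = 6 \left(-12\right) = -72$)
$Q = \frac{1199}{25}$ ($Q = \left(-11990\right) \left(- \frac{1}{250}\right) = \frac{1199}{25} \approx 47.96$)
$w = \frac{1199}{5}$ ($w = 5 \cdot \frac{1199}{25} = \frac{1199}{5} \approx 239.8$)
$\frac{1}{z{\left(-202,78 \right)} + w} = \frac{1}{-72 + \frac{1199}{5}} = \frac{1}{\frac{839}{5}} = \frac{5}{839}$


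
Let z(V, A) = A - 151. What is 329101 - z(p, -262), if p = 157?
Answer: 329514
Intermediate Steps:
z(V, A) = -151 + A
329101 - z(p, -262) = 329101 - (-151 - 262) = 329101 - 1*(-413) = 329101 + 413 = 329514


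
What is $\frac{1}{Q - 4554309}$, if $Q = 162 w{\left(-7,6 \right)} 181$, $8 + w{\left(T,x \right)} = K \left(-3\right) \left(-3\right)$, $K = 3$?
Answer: $- \frac{1}{3997191} \approx -2.5018 \cdot 10^{-7}$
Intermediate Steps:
$w{\left(T,x \right)} = 19$ ($w{\left(T,x \right)} = -8 + 3 \left(-3\right) \left(-3\right) = -8 - -27 = -8 + 27 = 19$)
$Q = 557118$ ($Q = 162 \cdot 19 \cdot 181 = 3078 \cdot 181 = 557118$)
$\frac{1}{Q - 4554309} = \frac{1}{557118 - 4554309} = \frac{1}{-3997191} = - \frac{1}{3997191}$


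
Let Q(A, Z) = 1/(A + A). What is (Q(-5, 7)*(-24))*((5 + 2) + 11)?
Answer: 216/5 ≈ 43.200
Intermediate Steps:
Q(A, Z) = 1/(2*A)
(Q(-5, 7)*(-24))*((5 + 2) + 11) = (((1/2)/(-5))*(-24))*((5 + 2) + 11) = (((1/2)*(-1/5))*(-24))*(7 + 11) = -1/10*(-24)*18 = (12/5)*18 = 216/5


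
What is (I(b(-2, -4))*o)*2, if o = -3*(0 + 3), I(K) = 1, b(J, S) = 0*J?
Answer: -18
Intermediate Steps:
b(J, S) = 0
o = -9 (o = -3*3 = -9)
(I(b(-2, -4))*o)*2 = (1*(-9))*2 = -9*2 = -18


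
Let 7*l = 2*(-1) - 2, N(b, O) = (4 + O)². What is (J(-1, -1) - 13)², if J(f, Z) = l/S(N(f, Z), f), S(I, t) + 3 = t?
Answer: 8100/49 ≈ 165.31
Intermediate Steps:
S(I, t) = -3 + t
l = -4/7 (l = (2*(-1) - 2)/7 = (-2 - 2)/7 = (⅐)*(-4) = -4/7 ≈ -0.57143)
J(f, Z) = -4/(7*(-3 + f))
(J(-1, -1) - 13)² = (-4/(-21 + 7*(-1)) - 13)² = (-4/(-21 - 7) - 13)² = (-4/(-28) - 13)² = (-4*(-1/28) - 13)² = (⅐ - 13)² = (-90/7)² = 8100/49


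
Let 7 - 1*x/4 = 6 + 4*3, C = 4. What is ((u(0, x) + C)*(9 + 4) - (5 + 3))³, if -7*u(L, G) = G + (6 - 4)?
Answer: 1815848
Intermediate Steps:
x = -44 (x = 28 - 4*(6 + 4*3) = 28 - 4*(6 + 12) = 28 - 4*18 = 28 - 72 = -44)
u(L, G) = -2/7 - G/7 (u(L, G) = -(G + (6 - 4))/7 = -(G + 2)/7 = -(2 + G)/7 = -2/7 - G/7)
((u(0, x) + C)*(9 + 4) - (5 + 3))³ = (((-2/7 - ⅐*(-44)) + 4)*(9 + 4) - (5 + 3))³ = (((-2/7 + 44/7) + 4)*13 - 1*8)³ = ((6 + 4)*13 - 8)³ = (10*13 - 8)³ = (130 - 8)³ = 122³ = 1815848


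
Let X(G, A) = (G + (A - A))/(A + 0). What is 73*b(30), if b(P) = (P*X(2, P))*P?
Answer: 4380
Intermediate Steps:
X(G, A) = G/A (X(G, A) = (G + 0)/A = G/A)
b(P) = 2*P (b(P) = (P*(2/P))*P = 2*P)
73*b(30) = 73*(2*30) = 73*60 = 4380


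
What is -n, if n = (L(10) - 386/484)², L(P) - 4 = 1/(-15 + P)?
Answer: -13198689/1464100 ≈ -9.0149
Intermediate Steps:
L(P) = 4 + 1/(-15 + P)
n = 13198689/1464100 (n = ((-59 + 4*10)/(-15 + 10) - 386/484)² = ((-59 + 40)/(-5) - 386*1/484)² = (-⅕*(-19) - 193/242)² = (19/5 - 193/242)² = (3633/1210)² = 13198689/1464100 ≈ 9.0149)
-n = -1*13198689/1464100 = -13198689/1464100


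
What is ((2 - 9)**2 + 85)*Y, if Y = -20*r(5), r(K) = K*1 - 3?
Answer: -5360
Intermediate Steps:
r(K) = -3 + K (r(K) = K - 3 = -3 + K)
Y = -40 (Y = -20*(-3 + 5) = -20*2 = -40)
((2 - 9)**2 + 85)*Y = ((2 - 9)**2 + 85)*(-40) = ((-7)**2 + 85)*(-40) = (49 + 85)*(-40) = 134*(-40) = -5360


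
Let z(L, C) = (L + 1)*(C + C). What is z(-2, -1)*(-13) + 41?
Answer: 15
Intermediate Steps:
z(L, C) = 2*C*(1 + L) (z(L, C) = (1 + L)*(2*C) = 2*C*(1 + L))
z(-2, -1)*(-13) + 41 = (2*(-1)*(1 - 2))*(-13) + 41 = (2*(-1)*(-1))*(-13) + 41 = 2*(-13) + 41 = -26 + 41 = 15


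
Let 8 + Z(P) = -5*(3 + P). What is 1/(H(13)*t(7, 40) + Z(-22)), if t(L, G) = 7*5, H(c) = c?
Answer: 1/542 ≈ 0.0018450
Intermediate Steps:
Z(P) = -23 - 5*P (Z(P) = -8 - 5*(3 + P) = -8 + (-15 - 5*P) = -23 - 5*P)
t(L, G) = 35
1/(H(13)*t(7, 40) + Z(-22)) = 1/(13*35 + (-23 - 5*(-22))) = 1/(455 + (-23 + 110)) = 1/(455 + 87) = 1/542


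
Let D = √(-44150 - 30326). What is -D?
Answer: -2*I*√18619 ≈ -272.9*I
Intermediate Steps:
D = 2*I*√18619 (D = √(-74476) = 2*I*√18619 ≈ 272.9*I)
-D = -2*I*√18619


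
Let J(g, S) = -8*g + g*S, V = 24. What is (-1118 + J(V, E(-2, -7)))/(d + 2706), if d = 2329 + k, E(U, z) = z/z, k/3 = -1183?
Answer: -643/743 ≈ -0.86541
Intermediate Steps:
k = -3549 (k = 3*(-1183) = -3549)
E(U, z) = 1
J(g, S) = -8*g + S*g
d = -1220 (d = 2329 - 3549 = -1220)
(-1118 + J(V, E(-2, -7)))/(d + 2706) = (-1118 + 24*(-8 + 1))/(-1220 + 2706) = (-1118 + 24*(-7))/1486 = (-1118 - 168)*(1/1486) = -1286*1/1486 = -643/743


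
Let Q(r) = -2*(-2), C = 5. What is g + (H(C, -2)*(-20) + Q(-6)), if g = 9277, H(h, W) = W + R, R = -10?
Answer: 9521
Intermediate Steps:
H(h, W) = -10 + W (H(h, W) = W - 10 = -10 + W)
Q(r) = 4
g + (H(C, -2)*(-20) + Q(-6)) = 9277 + ((-10 - 2)*(-20) + 4) = 9277 + (-12*(-20) + 4) = 9277 + (240 + 4) = 9277 + 244 = 9521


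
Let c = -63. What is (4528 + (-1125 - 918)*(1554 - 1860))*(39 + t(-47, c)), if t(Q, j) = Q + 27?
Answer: 11964034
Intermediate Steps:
t(Q, j) = 27 + Q
(4528 + (-1125 - 918)*(1554 - 1860))*(39 + t(-47, c)) = (4528 + (-1125 - 918)*(1554 - 1860))*(39 + (27 - 47)) = (4528 - 2043*(-306))*(39 - 20) = (4528 + 625158)*19 = 629686*19 = 11964034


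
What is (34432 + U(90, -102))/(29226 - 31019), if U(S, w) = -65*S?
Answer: -28582/1793 ≈ -15.941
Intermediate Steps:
(34432 + U(90, -102))/(29226 - 31019) = (34432 - 65*90)/(29226 - 31019) = (34432 - 5850)/(-1793) = 28582*(-1/1793) = -28582/1793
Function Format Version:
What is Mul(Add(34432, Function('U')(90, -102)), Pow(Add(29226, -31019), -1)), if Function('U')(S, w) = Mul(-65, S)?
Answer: Rational(-28582, 1793) ≈ -15.941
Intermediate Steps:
Mul(Add(34432, Function('U')(90, -102)), Pow(Add(29226, -31019), -1)) = Mul(Add(34432, Mul(-65, 90)), Pow(Add(29226, -31019), -1)) = Mul(Add(34432, -5850), Pow(-1793, -1)) = Mul(28582, Rational(-1, 1793)) = Rational(-28582, 1793)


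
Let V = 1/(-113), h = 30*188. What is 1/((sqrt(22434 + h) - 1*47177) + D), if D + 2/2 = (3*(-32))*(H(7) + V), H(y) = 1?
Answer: -100605143/4755862314175 - 12769*sqrt(28074)/28535173885050 ≈ -2.1229e-5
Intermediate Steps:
h = 5640
V = -1/113 ≈ -0.0088496
D = -10865/113 (D = -1 + (3*(-32))*(1 - 1/113) = -1 - 96*112/113 = -1 - 10752/113 = -10865/113 ≈ -96.150)
1/((sqrt(22434 + h) - 1*47177) + D) = 1/((sqrt(22434 + 5640) - 1*47177) - 10865/113) = 1/((sqrt(28074) - 47177) - 10865/113) = 1/((-47177 + sqrt(28074)) - 10865/113) = 1/(-5341866/113 + sqrt(28074))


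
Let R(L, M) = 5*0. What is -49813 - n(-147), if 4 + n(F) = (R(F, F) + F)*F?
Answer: -71418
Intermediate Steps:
R(L, M) = 0
n(F) = -4 + F² (n(F) = -4 + (0 + F)*F = -4 + F*F = -4 + F²)
-49813 - n(-147) = -49813 - (-4 + (-147)²) = -49813 - (-4 + 21609) = -49813 - 1*21605 = -49813 - 21605 = -71418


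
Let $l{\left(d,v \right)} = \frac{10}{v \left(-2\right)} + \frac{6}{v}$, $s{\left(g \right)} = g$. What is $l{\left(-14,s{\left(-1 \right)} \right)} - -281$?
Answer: $280$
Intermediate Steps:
$l{\left(d,v \right)} = \frac{1}{v}$ ($l{\left(d,v \right)} = \frac{10}{\left(-2\right) v} + \frac{6}{v} = 10 \left(- \frac{1}{2 v}\right) + \frac{6}{v} = - \frac{5}{v} + \frac{6}{v} = \frac{1}{v}$)
$l{\left(-14,s{\left(-1 \right)} \right)} - -281 = \frac{1}{-1} - -281 = -1 + 281 = 280$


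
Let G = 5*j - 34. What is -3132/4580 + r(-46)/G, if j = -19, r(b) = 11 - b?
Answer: -55424/49235 ≈ -1.1257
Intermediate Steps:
G = -129 (G = 5*(-19) - 34 = -95 - 34 = -129)
-3132/4580 + r(-46)/G = -3132/4580 + (11 - 1*(-46))/(-129) = -3132*1/4580 + (11 + 46)*(-1/129) = -783/1145 + 57*(-1/129) = -783/1145 - 19/43 = -55424/49235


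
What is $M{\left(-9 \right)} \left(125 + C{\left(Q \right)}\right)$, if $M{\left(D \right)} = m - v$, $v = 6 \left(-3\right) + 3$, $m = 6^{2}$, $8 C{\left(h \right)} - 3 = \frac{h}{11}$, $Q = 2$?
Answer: $\frac{562785}{88} \approx 6395.3$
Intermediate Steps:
$C{\left(h \right)} = \frac{3}{8} + \frac{h}{88}$ ($C{\left(h \right)} = \frac{3}{8} + \frac{h \frac{1}{11}}{8} = \frac{3}{8} + \frac{\frac{1}{11} h}{8} = \frac{3}{8} + \frac{h}{88}$)
$m = 36$
$v = -15$ ($v = -18 + 3 = -15$)
$M{\left(D \right)} = 51$ ($M{\left(D \right)} = 36 - -15 = 36 + 15 = 51$)
$M{\left(-9 \right)} \left(125 + C{\left(Q \right)}\right) = 51 \left(125 + \left(\frac{3}{8} + \frac{1}{88} \cdot 2\right)\right) = 51 \left(125 + \left(\frac{3}{8} + \frac{1}{44}\right)\right) = 51 \left(125 + \frac{35}{88}\right) = 51 \cdot \frac{11035}{88} = \frac{562785}{88}$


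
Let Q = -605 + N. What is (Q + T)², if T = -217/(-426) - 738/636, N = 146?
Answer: 26925721000000/127441521 ≈ 2.1128e+5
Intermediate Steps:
Q = -459 (Q = -605 + 146 = -459)
T = -7349/11289 (T = -217*(-1/426) - 738*1/636 = 217/426 - 123/106 = -7349/11289 ≈ -0.65099)
(Q + T)² = (-459 - 7349/11289)² = (-5189000/11289)² = 26925721000000/127441521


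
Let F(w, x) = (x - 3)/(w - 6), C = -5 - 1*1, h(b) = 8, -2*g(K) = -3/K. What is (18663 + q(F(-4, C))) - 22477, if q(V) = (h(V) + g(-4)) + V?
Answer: -152219/40 ≈ -3805.5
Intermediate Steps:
g(K) = 3/(2*K) (g(K) = -(-3)/(2*K) = 3/(2*K))
C = -6 (C = -5 - 1 = -6)
F(w, x) = (-3 + x)/(-6 + w)
q(V) = 61/8 + V (q(V) = (8 + (3/2)/(-4)) + V = (8 + (3/2)*(-1/4)) + V = (8 - 3/8) + V = 61/8 + V)
(18663 + q(F(-4, C))) - 22477 = (18663 + (61/8 + (-3 - 6)/(-6 - 4))) - 22477 = (18663 + (61/8 - 9/(-10))) - 22477 = (18663 + (61/8 - 1/10*(-9))) - 22477 = (18663 + (61/8 + 9/10)) - 22477 = (18663 + 341/40) - 22477 = 746861/40 - 22477 = -152219/40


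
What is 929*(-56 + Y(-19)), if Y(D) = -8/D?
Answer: -981024/19 ≈ -51633.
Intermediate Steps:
929*(-56 + Y(-19)) = 929*(-56 - 8/(-19)) = 929*(-56 - 8*(-1/19)) = 929*(-56 + 8/19) = 929*(-1056/19) = -981024/19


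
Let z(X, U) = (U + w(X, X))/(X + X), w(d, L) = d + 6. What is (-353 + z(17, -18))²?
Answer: 143928009/1156 ≈ 1.2451e+5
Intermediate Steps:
w(d, L) = 6 + d
z(X, U) = (6 + U + X)/(2*X) (z(X, U) = (U + (6 + X))/(X + X) = (6 + U + X)/((2*X)) = (6 + U + X)*(1/(2*X)) = (6 + U + X)/(2*X))
(-353 + z(17, -18))² = (-353 + (½)*(6 - 18 + 17)/17)² = (-353 + (½)*(1/17)*5)² = (-353 + 5/34)² = (-11997/34)² = 143928009/1156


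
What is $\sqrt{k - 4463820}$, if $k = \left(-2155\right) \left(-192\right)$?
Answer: $2 i \sqrt{1012515} \approx 2012.5 i$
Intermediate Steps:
$k = 413760$
$\sqrt{k - 4463820} = \sqrt{413760 - 4463820} = \sqrt{-4050060} = 2 i \sqrt{1012515}$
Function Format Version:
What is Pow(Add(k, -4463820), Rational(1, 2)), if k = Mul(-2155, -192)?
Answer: Mul(2, I, Pow(1012515, Rational(1, 2))) ≈ Mul(2012.5, I)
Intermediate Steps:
k = 413760
Pow(Add(k, -4463820), Rational(1, 2)) = Pow(Add(413760, -4463820), Rational(1, 2)) = Pow(-4050060, Rational(1, 2)) = Mul(2, I, Pow(1012515, Rational(1, 2)))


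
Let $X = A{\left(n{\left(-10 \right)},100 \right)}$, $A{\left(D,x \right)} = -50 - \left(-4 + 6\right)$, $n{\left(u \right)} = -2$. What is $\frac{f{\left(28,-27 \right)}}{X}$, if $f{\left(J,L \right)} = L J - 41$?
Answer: $\frac{797}{52} \approx 15.327$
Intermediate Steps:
$f{\left(J,L \right)} = -41 + J L$ ($f{\left(J,L \right)} = J L - 41 = -41 + J L$)
$A{\left(D,x \right)} = -52$ ($A{\left(D,x \right)} = -50 - 2 = -52$)
$X = -52$
$\frac{f{\left(28,-27 \right)}}{X} = \frac{-41 + 28 \left(-27\right)}{-52} = \left(-41 - 756\right) \left(- \frac{1}{52}\right) = \left(-797\right) \left(- \frac{1}{52}\right) = \frac{797}{52}$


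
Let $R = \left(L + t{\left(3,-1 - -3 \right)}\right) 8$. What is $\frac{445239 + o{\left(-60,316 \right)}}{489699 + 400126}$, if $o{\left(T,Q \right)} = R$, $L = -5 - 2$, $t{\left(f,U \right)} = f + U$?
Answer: $\frac{445223}{889825} \approx 0.50035$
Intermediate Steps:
$t{\left(f,U \right)} = U + f$
$L = -7$ ($L = -5 - 2 = -7$)
$R = -16$ ($R = \left(-7 + \left(\left(-1 - -3\right) + 3\right)\right) 8 = \left(-7 + \left(\left(-1 + 3\right) + 3\right)\right) 8 = \left(-7 + \left(2 + 3\right)\right) 8 = \left(-7 + 5\right) 8 = \left(-2\right) 8 = -16$)
$o{\left(T,Q \right)} = -16$
$\frac{445239 + o{\left(-60,316 \right)}}{489699 + 400126} = \frac{445239 - 16}{489699 + 400126} = \frac{445223}{889825}$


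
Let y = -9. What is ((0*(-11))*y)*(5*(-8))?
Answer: 0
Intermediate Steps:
((0*(-11))*y)*(5*(-8)) = ((0*(-11))*(-9))*(5*(-8)) = (0*(-9))*(-40) = 0*(-40) = 0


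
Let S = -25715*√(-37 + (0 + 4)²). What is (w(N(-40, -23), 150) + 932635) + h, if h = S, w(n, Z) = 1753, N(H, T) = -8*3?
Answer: 934388 - 25715*I*√21 ≈ 9.3439e+5 - 1.1784e+5*I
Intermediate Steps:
N(H, T) = -24
S = -25715*I*√21 (S = -25715*√(-37 + 4²) = -25715*√(-37 + 16) = -25715*I*√21 ≈ -1.1784e+5*I)
h = -25715*I*√21 ≈ -1.1784e+5*I
(w(N(-40, -23), 150) + 932635) + h = (1753 + 932635) - 25715*I*√21 = 934388 - 25715*I*√21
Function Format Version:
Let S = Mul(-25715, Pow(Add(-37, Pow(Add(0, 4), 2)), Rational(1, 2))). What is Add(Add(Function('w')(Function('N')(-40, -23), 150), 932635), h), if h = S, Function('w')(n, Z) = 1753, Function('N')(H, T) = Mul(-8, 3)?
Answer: Add(934388, Mul(-25715, I, Pow(21, Rational(1, 2)))) ≈ Add(9.3439e+5, Mul(-1.1784e+5, I))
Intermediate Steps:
Function('N')(H, T) = -24
S = Mul(-25715, I, Pow(21, Rational(1, 2))) (S = Mul(-25715, Pow(Add(-37, Pow(4, 2)), Rational(1, 2))) = Mul(-25715, Pow(Add(-37, 16), Rational(1, 2))) = Mul(-25715, Pow(-21, Rational(1, 2))) = Mul(-25715, Mul(I, Pow(21, Rational(1, 2)))) = Mul(-25715, I, Pow(21, Rational(1, 2))) ≈ Mul(-1.1784e+5, I))
h = Mul(-25715, I, Pow(21, Rational(1, 2))) ≈ Mul(-1.1784e+5, I)
Add(Add(Function('w')(Function('N')(-40, -23), 150), 932635), h) = Add(Add(1753, 932635), Mul(-25715, I, Pow(21, Rational(1, 2)))) = Add(934388, Mul(-25715, I, Pow(21, Rational(1, 2))))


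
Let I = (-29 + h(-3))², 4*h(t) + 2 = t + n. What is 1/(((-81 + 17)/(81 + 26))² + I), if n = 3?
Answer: 45796/39870353 ≈ 0.0011486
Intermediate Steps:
h(t) = ¼ + t/4 (h(t) = -½ + (t + 3)/4 = -½ + (3 + t)/4 = -½ + (¾ + t/4) = ¼ + t/4)
I = 3481/4 (I = (-29 + (¼ + (¼)*(-3)))² = (-29 + (¼ - ¾))² = (-29 - ½)² = (-59/2)² = 3481/4 ≈ 870.25)
1/(((-81 + 17)/(81 + 26))² + I) = 1/(((-81 + 17)/(81 + 26))² + 3481/4) = 1/((-64/107)² + 3481/4) = 1/(4096/11449 + 3481/4) = 1/(39870353/45796) = 45796/39870353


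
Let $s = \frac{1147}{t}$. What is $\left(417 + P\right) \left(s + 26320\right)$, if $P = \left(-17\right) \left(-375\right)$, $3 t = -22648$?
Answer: $\frac{506082039231}{2831} \approx 1.7876 \cdot 10^{8}$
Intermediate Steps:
$t = - \frac{22648}{3}$ ($t = \frac{1}{3} \left(-22648\right) = - \frac{22648}{3} \approx -7549.3$)
$P = 6375$
$s = - \frac{3441}{22648}$ ($s = \frac{1147}{- \frac{22648}{3}} = 1147 \left(- \frac{3}{22648}\right) = - \frac{3441}{22648} \approx -0.15193$)
$\left(417 + P\right) \left(s + 26320\right) = \left(417 + 6375\right) \left(- \frac{3441}{22648} + 26320\right) = 6792 \cdot \frac{596091919}{22648} = \frac{506082039231}{2831}$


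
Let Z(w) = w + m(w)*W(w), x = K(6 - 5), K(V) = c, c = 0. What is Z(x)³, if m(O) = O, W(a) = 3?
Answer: 0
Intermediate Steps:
K(V) = 0
x = 0
Z(w) = 4*w (Z(w) = w + w*3 = w + 3*w = 4*w)
Z(x)³ = (4*0)³ = 0³ = 0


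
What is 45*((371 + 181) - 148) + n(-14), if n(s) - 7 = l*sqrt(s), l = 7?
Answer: 18187 + 7*I*sqrt(14) ≈ 18187.0 + 26.192*I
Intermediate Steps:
n(s) = 7 + 7*sqrt(s)
45*((371 + 181) - 148) + n(-14) = 45*((371 + 181) - 148) + (7 + 7*sqrt(-14)) = 45*(552 - 148) + (7 + 7*(I*sqrt(14))) = 45*404 + (7 + 7*I*sqrt(14)) = 18180 + (7 + 7*I*sqrt(14)) = 18187 + 7*I*sqrt(14)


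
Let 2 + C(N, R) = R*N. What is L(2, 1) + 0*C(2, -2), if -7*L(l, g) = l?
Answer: -2/7 ≈ -0.28571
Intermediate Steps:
L(l, g) = -l/7
C(N, R) = -2 + N*R (C(N, R) = -2 + R*N = -2 + N*R)
L(2, 1) + 0*C(2, -2) = -⅐*2 + 0*(-2 + 2*(-2)) = -2/7 + 0*(-2 - 4) = -2/7 + 0*(-6) = -2/7 + 0 = -2/7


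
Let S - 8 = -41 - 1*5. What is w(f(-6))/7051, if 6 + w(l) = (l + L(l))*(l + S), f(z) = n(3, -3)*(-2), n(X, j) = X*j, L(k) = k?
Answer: -66/641 ≈ -0.10296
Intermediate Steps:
S = -38 (S = 8 + (-41 - 1*5) = 8 + (-41 - 5) = 8 - 46 = -38)
f(z) = 18 (f(z) = (3*(-3))*(-2) = -9*(-2) = 18)
w(l) = -6 + 2*l*(-38 + l) (w(l) = -6 + (l + l)*(l - 38) = -6 + (2*l)*(-38 + l) = -6 + 2*l*(-38 + l))
w(f(-6))/7051 = (-6 - 76*18 + 2*18²)/7051 = (-6 - 1368 + 2*324)*(1/7051) = (-6 - 1368 + 648)*(1/7051) = -726*1/7051 = -66/641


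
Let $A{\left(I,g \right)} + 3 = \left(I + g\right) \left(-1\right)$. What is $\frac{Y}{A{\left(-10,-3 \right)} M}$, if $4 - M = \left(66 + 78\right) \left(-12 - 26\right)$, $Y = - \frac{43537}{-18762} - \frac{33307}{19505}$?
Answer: $\frac{224283251}{20039575875600} \approx 1.1192 \cdot 10^{-5}$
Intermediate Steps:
$A{\left(I,g \right)} = -3 - I - g$ ($A{\left(I,g \right)} = -3 + \left(I + g\right) \left(-1\right) = -3 - \left(I + g\right) = -3 - I - g$)
$Y = \frac{224283251}{365952810}$ ($Y = \left(-43537\right) \left(- \frac{1}{18762}\right) - \frac{33307}{19505} = \frac{43537}{18762} - \frac{33307}{19505} = \frac{224283251}{365952810} \approx 0.61287$)
$M = 5476$ ($M = 4 - \left(66 + 78\right) \left(-12 - 26\right) = 4 - 144 \left(-38\right) = 4 - -5472 = 4 + 5472 = 5476$)
$\frac{Y}{A{\left(-10,-3 \right)} M} = \frac{224283251}{365952810 \left(-3 - -10 - -3\right) 5476} = \frac{224283251}{365952810 \left(-3 + 10 + 3\right) 5476} = \frac{224283251}{365952810 \cdot 10 \cdot 5476} = \frac{224283251}{365952810 \cdot 54760} = \frac{224283251}{365952810} \cdot \frac{1}{54760} = \frac{224283251}{20039575875600}$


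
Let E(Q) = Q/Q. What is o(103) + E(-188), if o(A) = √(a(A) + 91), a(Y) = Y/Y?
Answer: 1 + 2*√23 ≈ 10.592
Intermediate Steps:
a(Y) = 1
o(A) = 2*√23 (o(A) = √(1 + 91) = √92 = 2*√23)
E(Q) = 1
o(103) + E(-188) = 2*√23 + 1 = 1 + 2*√23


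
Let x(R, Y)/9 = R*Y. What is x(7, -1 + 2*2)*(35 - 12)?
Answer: 4347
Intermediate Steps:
x(R, Y) = 9*R*Y (x(R, Y) = 9*(R*Y) = 9*R*Y)
x(7, -1 + 2*2)*(35 - 12) = (9*7*(-1 + 2*2))*(35 - 12) = (9*7*(-1 + 4))*23 = (9*7*3)*23 = 189*23 = 4347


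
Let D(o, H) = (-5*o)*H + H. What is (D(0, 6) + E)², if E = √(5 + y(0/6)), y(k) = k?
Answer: (6 + √5)² ≈ 67.833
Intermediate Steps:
D(o, H) = H - 5*H*o (D(o, H) = -5*H*o + H = H - 5*H*o)
E = √5 (E = √(5 + 0/6) = √(5 + 0*(⅙)) = √(5 + 0) = √5 ≈ 2.2361)
(D(0, 6) + E)² = (6*(1 - 5*0) + √5)² = (6*(1 + 0) + √5)² = (6*1 + √5)² = (6 + √5)²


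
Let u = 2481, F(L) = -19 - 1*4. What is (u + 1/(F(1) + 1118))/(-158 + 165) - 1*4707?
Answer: -33362459/7665 ≈ -4352.6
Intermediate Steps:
F(L) = -23 (F(L) = -19 - 4 = -23)
(u + 1/(F(1) + 1118))/(-158 + 165) - 1*4707 = (2481 + 1/(-23 + 1118))/(-158 + 165) - 1*4707 = (2481 + 1/1095)/7 - 4707 = (2481 + 1/1095)*(⅐) - 4707 = (2716696/1095)*(⅐) - 4707 = 2716696/7665 - 4707 = -33362459/7665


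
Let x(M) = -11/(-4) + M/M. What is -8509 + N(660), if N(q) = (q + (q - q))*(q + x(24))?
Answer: 429566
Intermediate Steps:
x(M) = 15/4 (x(M) = -11*(-1/4) + 1 = 11/4 + 1 = 15/4)
N(q) = q*(15/4 + q) (N(q) = (q + (q - q))*(q + 15/4) = (q + 0)*(15/4 + q) = q*(15/4 + q))
-8509 + N(660) = -8509 + (1/4)*660*(15 + 4*660) = -8509 + (1/4)*660*(15 + 2640) = -8509 + (1/4)*660*2655 = -8509 + 438075 = 429566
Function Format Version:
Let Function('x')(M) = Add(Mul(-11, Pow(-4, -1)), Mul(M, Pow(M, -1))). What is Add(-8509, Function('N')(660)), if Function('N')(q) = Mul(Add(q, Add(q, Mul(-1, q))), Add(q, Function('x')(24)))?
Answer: 429566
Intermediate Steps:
Function('x')(M) = Rational(15, 4) (Function('x')(M) = Add(Mul(-11, Rational(-1, 4)), 1) = Add(Rational(11, 4), 1) = Rational(15, 4))
Function('N')(q) = Mul(q, Add(Rational(15, 4), q)) (Function('N')(q) = Mul(Add(q, Add(q, Mul(-1, q))), Add(q, Rational(15, 4))) = Mul(Add(q, 0), Add(Rational(15, 4), q)) = Mul(q, Add(Rational(15, 4), q)))
Add(-8509, Function('N')(660)) = Add(-8509, Mul(Rational(1, 4), 660, Add(15, Mul(4, 660)))) = Add(-8509, Mul(Rational(1, 4), 660, Add(15, 2640))) = Add(-8509, Mul(Rational(1, 4), 660, 2655)) = Add(-8509, 438075) = 429566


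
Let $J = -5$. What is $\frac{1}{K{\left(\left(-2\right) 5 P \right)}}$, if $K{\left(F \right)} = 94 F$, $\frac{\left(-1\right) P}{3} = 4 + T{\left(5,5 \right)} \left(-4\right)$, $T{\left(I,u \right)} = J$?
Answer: $\frac{1}{67680} \approx 1.4775 \cdot 10^{-5}$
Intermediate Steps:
$T{\left(I,u \right)} = -5$
$P = -72$ ($P = - 3 \left(4 - -20\right) = - 3 \left(4 + 20\right) = \left(-3\right) 24 = -72$)
$\frac{1}{K{\left(\left(-2\right) 5 P \right)}} = \frac{1}{94 \left(-2\right) 5 \left(-72\right)} = \frac{1}{94 \left(\left(-10\right) \left(-72\right)\right)} = \frac{1}{94 \cdot 720} = \frac{1}{67680}$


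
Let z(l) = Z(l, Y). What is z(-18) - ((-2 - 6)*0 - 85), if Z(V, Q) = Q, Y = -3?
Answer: 82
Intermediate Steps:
z(l) = -3
z(-18) - ((-2 - 6)*0 - 85) = -3 - ((-2 - 6)*0 - 85) = -3 - (-8*0 - 85) = -3 - (0 - 85) = -3 - 1*(-85) = -3 + 85 = 82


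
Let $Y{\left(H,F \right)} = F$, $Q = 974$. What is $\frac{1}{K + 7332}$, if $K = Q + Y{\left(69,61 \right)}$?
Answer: $\frac{1}{8367} \approx 0.00011952$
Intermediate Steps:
$K = 1035$ ($K = 974 + 61 = 1035$)
$\frac{1}{K + 7332} = \frac{1}{1035 + 7332} = \frac{1}{8367}$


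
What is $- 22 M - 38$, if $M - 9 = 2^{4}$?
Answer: $-588$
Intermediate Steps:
$M = 25$ ($M = 9 + 2^{4} = 9 + 16 = 25$)
$- 22 M - 38 = \left(-22\right) 25 - 38 = -550 - 38 = -588$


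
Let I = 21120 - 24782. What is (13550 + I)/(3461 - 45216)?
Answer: -9888/41755 ≈ -0.23681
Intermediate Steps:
I = -3662
(13550 + I)/(3461 - 45216) = (13550 - 3662)/(3461 - 45216) = 9888/(-41755) = 9888*(-1/41755) = -9888/41755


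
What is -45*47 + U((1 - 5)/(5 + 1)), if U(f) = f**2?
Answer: -19031/9 ≈ -2114.6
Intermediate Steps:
-45*47 + U((1 - 5)/(5 + 1)) = -45*47 + ((1 - 5)/(5 + 1))**2 = -2115 + (-4/6)**2 = -2115 + (-4*1/6)**2 = -2115 + (-2/3)**2 = -2115 + 4/9 = -19031/9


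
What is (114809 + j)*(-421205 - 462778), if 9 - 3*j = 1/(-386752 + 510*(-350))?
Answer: -57368474698796053/565252 ≈ -1.0149e+11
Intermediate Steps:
j = 5087269/1695756 (j = 3 - 1/(3*(-386752 + 510*(-350))) = 3 - 1/(3*(-386752 - 178500)) = 3 - ⅓/(-565252) = 3 - ⅓*(-1/565252) = 3 + 1/1695756 = 5087269/1695756 ≈ 3.0000)
(114809 + j)*(-421205 - 462778) = (114809 + 5087269/1695756)*(-421205 - 462778) = (194693137873/1695756)*(-883983) = -57368474698796053/565252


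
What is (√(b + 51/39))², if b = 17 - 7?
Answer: 147/13 ≈ 11.308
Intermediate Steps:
b = 10
(√(b + 51/39))² = (√(10 + 51/39))² = (√(10 + 51*(1/39)))² = (√(10 + 17/13))² = (√(147/13))² = (7*√39/13)² = 147/13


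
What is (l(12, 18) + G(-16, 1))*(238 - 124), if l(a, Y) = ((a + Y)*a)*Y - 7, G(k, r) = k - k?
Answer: 737922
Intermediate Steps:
G(k, r) = 0
l(a, Y) = -7 + Y*a*(Y + a) (l(a, Y) = ((Y + a)*a)*Y - 7 = (a*(Y + a))*Y - 7 = Y*a*(Y + a) - 7 = -7 + Y*a*(Y + a))
(l(12, 18) + G(-16, 1))*(238 - 124) = ((-7 + 18*12² + 12*18²) + 0)*(238 - 124) = ((-7 + 18*144 + 12*324) + 0)*114 = ((-7 + 2592 + 3888) + 0)*114 = (6473 + 0)*114 = 6473*114 = 737922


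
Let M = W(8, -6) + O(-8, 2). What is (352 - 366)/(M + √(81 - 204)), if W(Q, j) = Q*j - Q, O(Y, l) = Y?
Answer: 896/4219 + 14*I*√123/4219 ≈ 0.21237 + 0.036802*I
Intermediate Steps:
W(Q, j) = -Q + Q*j
M = -64 (M = 8*(-1 - 6) - 8 = 8*(-7) - 8 = -56 - 8 = -64)
(352 - 366)/(M + √(81 - 204)) = (352 - 366)/(-64 + √(81 - 204)) = -14/(-64 + √(-123)) = -14/(-64 + I*√123)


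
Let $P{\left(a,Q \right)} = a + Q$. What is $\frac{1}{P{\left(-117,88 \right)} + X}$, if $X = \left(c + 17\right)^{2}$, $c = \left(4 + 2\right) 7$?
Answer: $\frac{1}{3452} \approx 0.00028969$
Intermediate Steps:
$c = 42$ ($c = 6 \cdot 7 = 42$)
$P{\left(a,Q \right)} = Q + a$
$X = 3481$ ($X = \left(42 + 17\right)^{2} = 59^{2} = 3481$)
$\frac{1}{P{\left(-117,88 \right)} + X} = \frac{1}{\left(88 - 117\right) + 3481} = \frac{1}{-29 + 3481} = \frac{1}{3452}$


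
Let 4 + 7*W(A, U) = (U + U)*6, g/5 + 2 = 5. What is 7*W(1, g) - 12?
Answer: 164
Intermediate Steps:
g = 15 (g = -10 + 5*5 = -10 + 25 = 15)
W(A, U) = -4/7 + 12*U/7 (W(A, U) = -4/7 + ((U + U)*6)/7 = -4/7 + ((2*U)*6)/7 = -4/7 + (12*U)/7 = -4/7 + 12*U/7)
7*W(1, g) - 12 = 7*(-4/7 + (12/7)*15) - 12 = 7*(-4/7 + 180/7) - 12 = 7*(176/7) - 12 = 176 - 12 = 164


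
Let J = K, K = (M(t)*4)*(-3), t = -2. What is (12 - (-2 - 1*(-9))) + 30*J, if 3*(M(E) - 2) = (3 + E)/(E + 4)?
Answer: -775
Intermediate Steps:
M(E) = 2 + (3 + E)/(3*(4 + E)) (M(E) = 2 + ((3 + E)/(E + 4))/3 = 2 + ((3 + E)/(4 + E))/3 = 2 + (3 + E)/(3*(4 + E)))
K = -26 (K = (((27 + 7*(-2))/(3*(4 - 2)))*4)*(-3) = (((1/3)*(27 - 14)/2)*4)*(-3) = (((1/3)*(1/2)*13)*4)*(-3) = ((13/6)*4)*(-3) = (26/3)*(-3) = -26)
J = -26
(12 - (-2 - 1*(-9))) + 30*J = (12 - (-2 - 1*(-9))) + 30*(-26) = (12 - (-2 + 9)) - 780 = (12 - 1*7) - 780 = (12 - 7) - 780 = 5 - 780 = -775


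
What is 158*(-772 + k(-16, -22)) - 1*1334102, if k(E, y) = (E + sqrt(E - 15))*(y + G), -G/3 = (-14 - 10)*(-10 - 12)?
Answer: 2603890 - 253748*I*sqrt(31) ≈ 2.6039e+6 - 1.4128e+6*I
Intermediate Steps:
G = -1584 (G = -3*(-14 - 10)*(-10 - 12) = -(-72)*(-22) = -3*528 = -1584)
k(E, y) = (-1584 + y)*(E + sqrt(-15 + E)) (k(E, y) = (E + sqrt(E - 15))*(y - 1584) = (E + sqrt(-15 + E))*(-1584 + y) = (-1584 + y)*(E + sqrt(-15 + E)))
158*(-772 + k(-16, -22)) - 1*1334102 = 158*(-772 + (-1584*(-16) - 1584*sqrt(-15 - 16) - 16*(-22) - 22*sqrt(-15 - 16))) - 1*1334102 = 158*(-772 + (25344 - 1584*I*sqrt(31) + 352 - 22*I*sqrt(31))) - 1334102 = 158*(-772 + (25696 - 1606*I*sqrt(31))) - 1334102 = 158*(24924 - 1606*I*sqrt(31)) - 1334102 = (3937992 - 253748*I*sqrt(31)) - 1334102 = 2603890 - 253748*I*sqrt(31)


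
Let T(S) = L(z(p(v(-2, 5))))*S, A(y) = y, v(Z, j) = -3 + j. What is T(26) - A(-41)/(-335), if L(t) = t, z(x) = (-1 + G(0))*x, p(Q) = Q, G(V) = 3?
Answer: 34799/335 ≈ 103.88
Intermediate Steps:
z(x) = 2*x (z(x) = (-1 + 3)*x = 2*x)
T(S) = 4*S (T(S) = (2*(-3 + 5))*S = (2*2)*S = 4*S)
T(26) - A(-41)/(-335) = 4*26 - (-41)/(-335) = 104 - (-41)*(-1)/335 = 104 - 1*41/335 = 104 - 41/335 = 34799/335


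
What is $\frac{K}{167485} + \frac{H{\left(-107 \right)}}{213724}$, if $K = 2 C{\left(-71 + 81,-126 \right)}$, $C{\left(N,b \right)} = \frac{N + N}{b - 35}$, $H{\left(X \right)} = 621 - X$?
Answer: $\frac{140157378}{41164898761} \approx 0.0034048$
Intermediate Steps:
$C{\left(N,b \right)} = \frac{2 N}{-35 + b}$
$K = - \frac{40}{161}$ ($K = 2 \frac{2 \left(-71 + 81\right)}{-35 - 126} = 2 \cdot 2 \cdot 10 \frac{1}{-161} = 2 \cdot 2 \cdot 10 \left(- \frac{1}{161}\right) = 2 \left(- \frac{20}{161}\right) = - \frac{40}{161} \approx -0.24845$)
$\frac{K}{167485} + \frac{H{\left(-107 \right)}}{213724} = - \frac{40}{161 \cdot 167485} + \frac{621 - -107}{213724} = \left(- \frac{40}{161}\right) \frac{1}{167485} + \left(621 + 107\right) \frac{1}{213724} = - \frac{8}{5393017} + 728 \cdot \frac{1}{213724} = - \frac{8}{5393017} + \frac{26}{7633} = \frac{140157378}{41164898761}$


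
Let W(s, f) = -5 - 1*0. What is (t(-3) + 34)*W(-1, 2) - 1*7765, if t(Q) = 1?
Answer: -7940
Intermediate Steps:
W(s, f) = -5 (W(s, f) = -5 + 0 = -5)
(t(-3) + 34)*W(-1, 2) - 1*7765 = (1 + 34)*(-5) - 1*7765 = 35*(-5) - 7765 = -175 - 7765 = -7940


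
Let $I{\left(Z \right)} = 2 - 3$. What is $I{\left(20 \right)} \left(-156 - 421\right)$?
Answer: $577$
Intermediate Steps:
$I{\left(Z \right)} = -1$
$I{\left(20 \right)} \left(-156 - 421\right) = - (-156 - 421) = \left(-1\right) \left(-577\right) = 577$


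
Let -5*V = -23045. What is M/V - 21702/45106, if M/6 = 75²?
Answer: 711151491/103946777 ≈ 6.8415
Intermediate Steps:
M = 33750 (M = 6*75² = 6*5625 = 33750)
V = 4609 (V = -⅕*(-23045) = 4609)
M/V - 21702/45106 = 33750/4609 - 21702/45106 = 33750*(1/4609) - 21702*1/45106 = 33750/4609 - 10851/22553 = 711151491/103946777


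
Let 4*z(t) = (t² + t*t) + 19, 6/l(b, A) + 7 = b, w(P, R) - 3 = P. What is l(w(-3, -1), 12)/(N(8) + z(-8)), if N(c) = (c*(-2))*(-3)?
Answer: -8/791 ≈ -0.010114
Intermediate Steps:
w(P, R) = 3 + P
N(c) = 6*c (N(c) = -2*c*(-3) = 6*c)
l(b, A) = 6/(-7 + b)
z(t) = 19/4 + t²/2 (z(t) = ((t² + t*t) + 19)/4 = ((t² + t²) + 19)/4 = (2*t² + 19)/4 = (19 + 2*t²)/4 = 19/4 + t²/2)
l(w(-3, -1), 12)/(N(8) + z(-8)) = (6/(-7 + (3 - 3)))/(6*8 + (19/4 + (½)*(-8)²)) = (6/(-7 + 0))/(48 + (19/4 + (½)*64)) = (6/(-7))/(48 + (19/4 + 32)) = (6*(-⅐))/(48 + 147/4) = -6/(7*339/4) = -6/7*4/339 = -8/791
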